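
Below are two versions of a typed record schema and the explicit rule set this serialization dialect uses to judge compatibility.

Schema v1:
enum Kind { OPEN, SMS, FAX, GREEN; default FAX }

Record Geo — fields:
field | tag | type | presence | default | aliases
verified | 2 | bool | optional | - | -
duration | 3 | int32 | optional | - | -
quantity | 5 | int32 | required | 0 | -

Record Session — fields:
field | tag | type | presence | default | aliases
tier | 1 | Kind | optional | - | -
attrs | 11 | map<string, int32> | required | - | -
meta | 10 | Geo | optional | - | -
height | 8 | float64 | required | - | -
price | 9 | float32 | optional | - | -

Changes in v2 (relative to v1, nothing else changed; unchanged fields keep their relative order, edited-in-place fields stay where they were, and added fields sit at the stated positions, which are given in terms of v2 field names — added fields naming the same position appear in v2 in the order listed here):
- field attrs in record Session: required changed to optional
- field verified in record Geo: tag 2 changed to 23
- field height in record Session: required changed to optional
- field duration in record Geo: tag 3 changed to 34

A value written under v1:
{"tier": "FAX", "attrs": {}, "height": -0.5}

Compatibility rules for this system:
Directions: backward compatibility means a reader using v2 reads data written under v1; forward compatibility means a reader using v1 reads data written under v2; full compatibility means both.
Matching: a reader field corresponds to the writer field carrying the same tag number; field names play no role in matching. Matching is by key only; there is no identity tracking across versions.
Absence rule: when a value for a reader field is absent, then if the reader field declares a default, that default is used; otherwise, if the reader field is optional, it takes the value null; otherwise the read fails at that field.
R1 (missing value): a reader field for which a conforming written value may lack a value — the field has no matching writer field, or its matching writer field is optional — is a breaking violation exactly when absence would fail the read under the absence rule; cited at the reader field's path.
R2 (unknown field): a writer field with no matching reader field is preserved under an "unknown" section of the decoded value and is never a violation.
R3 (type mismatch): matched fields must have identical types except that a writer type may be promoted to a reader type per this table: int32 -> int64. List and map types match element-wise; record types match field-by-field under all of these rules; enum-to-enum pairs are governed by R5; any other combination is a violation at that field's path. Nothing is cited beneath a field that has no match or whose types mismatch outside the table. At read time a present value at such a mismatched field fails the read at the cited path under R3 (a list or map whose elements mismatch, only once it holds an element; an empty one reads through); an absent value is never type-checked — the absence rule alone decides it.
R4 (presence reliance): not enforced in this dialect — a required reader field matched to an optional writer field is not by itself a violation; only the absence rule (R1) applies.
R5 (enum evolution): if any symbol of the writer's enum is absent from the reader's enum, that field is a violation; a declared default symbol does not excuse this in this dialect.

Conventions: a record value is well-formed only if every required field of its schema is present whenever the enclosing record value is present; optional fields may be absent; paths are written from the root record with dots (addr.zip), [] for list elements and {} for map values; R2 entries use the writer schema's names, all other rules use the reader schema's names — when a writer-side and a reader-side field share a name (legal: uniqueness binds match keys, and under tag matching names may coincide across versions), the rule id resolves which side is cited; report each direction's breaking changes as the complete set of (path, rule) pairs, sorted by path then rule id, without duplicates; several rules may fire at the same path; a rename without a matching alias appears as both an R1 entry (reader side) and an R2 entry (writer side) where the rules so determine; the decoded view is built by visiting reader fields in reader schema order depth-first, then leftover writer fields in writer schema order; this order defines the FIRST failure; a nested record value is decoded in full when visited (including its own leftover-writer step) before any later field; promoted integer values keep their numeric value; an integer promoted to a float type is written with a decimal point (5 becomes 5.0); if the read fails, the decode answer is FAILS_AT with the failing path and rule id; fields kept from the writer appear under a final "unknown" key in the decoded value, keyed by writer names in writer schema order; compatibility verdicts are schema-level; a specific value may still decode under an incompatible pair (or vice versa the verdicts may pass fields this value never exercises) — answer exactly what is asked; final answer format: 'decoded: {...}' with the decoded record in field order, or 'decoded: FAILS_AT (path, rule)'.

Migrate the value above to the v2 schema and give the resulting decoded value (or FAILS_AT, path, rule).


decoded: {"tier": "FAX", "attrs": {}, "meta": null, "height": -0.5, "price": null}

in Session below, arrows point writer -> reader
decoding the Session value with the v2 reader:
  tier := "FAX"
  attrs := {}
  meta := null (missing; optional => null)
  height := -0.5
  price := null (missing; optional => null)
  => decoded: {"tier": "FAX", "attrs": {}, "meta": null, "height": -0.5, "price": null}
the other Session changes do not affect what is asked:
  field attrs in record Session: required changed to optional -> shifts the Session verdicts, not this decode
  field verified in record Geo: tag 2 changed to 23 -> inert under this dialect — no rule fires on Session and the result does not move
  field height in record Session: required changed to optional -> shifts the Session verdicts, not this decode
  field duration in record Geo: tag 3 changed to 34 -> inert under this dialect — no rule fires on Session and the result does not move


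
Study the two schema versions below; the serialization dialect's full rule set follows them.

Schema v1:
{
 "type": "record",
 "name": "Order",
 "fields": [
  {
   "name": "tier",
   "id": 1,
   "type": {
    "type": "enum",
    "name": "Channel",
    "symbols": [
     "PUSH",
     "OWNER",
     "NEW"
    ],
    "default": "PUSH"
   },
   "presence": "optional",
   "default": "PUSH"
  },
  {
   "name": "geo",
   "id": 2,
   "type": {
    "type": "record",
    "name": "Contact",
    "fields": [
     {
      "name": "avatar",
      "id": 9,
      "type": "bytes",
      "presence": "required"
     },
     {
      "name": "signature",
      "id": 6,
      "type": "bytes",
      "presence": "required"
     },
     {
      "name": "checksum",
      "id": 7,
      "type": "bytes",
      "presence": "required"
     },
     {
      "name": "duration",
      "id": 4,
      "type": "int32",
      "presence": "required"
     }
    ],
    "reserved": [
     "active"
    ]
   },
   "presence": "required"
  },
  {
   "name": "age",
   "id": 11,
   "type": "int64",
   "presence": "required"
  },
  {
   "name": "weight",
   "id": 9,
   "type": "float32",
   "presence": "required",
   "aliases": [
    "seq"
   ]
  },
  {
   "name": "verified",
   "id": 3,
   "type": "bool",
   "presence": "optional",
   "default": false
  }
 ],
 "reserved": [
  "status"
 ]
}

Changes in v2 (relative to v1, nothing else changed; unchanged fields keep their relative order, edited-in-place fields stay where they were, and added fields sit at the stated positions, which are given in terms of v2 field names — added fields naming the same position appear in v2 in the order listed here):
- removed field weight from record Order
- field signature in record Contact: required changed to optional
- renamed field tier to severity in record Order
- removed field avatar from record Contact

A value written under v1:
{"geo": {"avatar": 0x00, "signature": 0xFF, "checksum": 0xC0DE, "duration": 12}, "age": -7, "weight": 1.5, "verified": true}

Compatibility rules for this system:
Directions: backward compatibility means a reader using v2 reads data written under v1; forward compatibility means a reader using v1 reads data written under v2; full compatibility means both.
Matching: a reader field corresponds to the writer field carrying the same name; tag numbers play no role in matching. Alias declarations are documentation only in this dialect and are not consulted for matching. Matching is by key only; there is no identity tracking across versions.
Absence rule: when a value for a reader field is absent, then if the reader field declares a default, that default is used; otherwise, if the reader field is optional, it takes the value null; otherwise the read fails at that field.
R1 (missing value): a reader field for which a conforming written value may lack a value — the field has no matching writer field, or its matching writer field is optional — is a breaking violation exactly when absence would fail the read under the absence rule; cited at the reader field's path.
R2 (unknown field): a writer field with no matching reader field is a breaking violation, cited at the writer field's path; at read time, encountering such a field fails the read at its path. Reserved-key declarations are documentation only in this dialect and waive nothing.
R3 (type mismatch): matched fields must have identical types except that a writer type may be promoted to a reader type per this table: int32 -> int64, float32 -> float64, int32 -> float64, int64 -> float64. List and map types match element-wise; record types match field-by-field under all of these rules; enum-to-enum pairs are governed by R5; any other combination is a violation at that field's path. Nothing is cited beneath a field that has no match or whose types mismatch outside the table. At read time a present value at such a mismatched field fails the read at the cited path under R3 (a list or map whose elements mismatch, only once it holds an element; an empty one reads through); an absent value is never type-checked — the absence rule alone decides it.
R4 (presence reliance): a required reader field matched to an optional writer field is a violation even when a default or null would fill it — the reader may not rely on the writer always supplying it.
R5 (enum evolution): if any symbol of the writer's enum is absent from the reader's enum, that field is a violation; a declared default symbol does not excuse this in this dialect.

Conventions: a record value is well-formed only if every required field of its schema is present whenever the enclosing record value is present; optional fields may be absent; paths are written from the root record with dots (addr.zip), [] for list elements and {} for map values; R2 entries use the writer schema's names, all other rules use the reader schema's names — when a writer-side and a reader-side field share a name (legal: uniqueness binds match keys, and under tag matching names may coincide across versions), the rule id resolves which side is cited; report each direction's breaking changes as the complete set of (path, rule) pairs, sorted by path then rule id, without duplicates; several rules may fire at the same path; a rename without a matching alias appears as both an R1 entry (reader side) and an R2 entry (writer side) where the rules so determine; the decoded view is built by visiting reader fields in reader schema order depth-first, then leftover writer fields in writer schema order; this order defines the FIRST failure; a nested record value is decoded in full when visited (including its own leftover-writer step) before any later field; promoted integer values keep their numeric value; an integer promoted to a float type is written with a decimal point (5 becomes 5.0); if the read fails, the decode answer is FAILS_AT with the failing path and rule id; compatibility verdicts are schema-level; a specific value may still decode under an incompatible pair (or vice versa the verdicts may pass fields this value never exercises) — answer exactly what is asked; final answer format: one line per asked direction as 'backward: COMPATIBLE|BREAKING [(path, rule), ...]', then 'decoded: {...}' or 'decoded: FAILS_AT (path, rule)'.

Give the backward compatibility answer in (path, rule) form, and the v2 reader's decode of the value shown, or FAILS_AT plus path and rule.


backward: BREAKING [(geo.avatar, R2), (tier, R2), (weight, R2)]; decoded: FAILS_AT (geo.avatar, R2)

the writer's type comes first in each Order pair
backward analysis of Order with v2 as reader and v1 as writer:
  severity: no writer-side match
  geo: Contact -> Contact, writer required; from geo
  age: int64 -> int64, writer required; from age
  verified: bool -> bool, writer optional; from verified
  writer field tier has no reader counterpart
  writer field weight has no reader counterpart
  geo.signature: bytes -> bytes, writer required; from geo.signature
  geo.checksum: bytes -> bytes, writer required; from geo.checksum
  geo.duration: int32 -> int32, writer required; from geo.duration
  writer field geo.avatar has no reader counterpart
  R2 fires at geo.avatar
  R2 fires at tier
  R2 fires at weight
  => backward verdict for Order: BREAKING, 3 violation(s)
decode (reader v2):
  severity := "PUSH" (no value, default fills)
  geo.signature := 0xFF
  geo.checksum := 0xC0DE
  geo.duration := 12
  read fails at geo.avatar under R2 (unknown field)
  => FAILS_AT (geo.avatar, R2)
remaining Order differences; none change what is asked:
  field signature in record Contact: required changed to optional -> affects forward compatibility only, which is not asked


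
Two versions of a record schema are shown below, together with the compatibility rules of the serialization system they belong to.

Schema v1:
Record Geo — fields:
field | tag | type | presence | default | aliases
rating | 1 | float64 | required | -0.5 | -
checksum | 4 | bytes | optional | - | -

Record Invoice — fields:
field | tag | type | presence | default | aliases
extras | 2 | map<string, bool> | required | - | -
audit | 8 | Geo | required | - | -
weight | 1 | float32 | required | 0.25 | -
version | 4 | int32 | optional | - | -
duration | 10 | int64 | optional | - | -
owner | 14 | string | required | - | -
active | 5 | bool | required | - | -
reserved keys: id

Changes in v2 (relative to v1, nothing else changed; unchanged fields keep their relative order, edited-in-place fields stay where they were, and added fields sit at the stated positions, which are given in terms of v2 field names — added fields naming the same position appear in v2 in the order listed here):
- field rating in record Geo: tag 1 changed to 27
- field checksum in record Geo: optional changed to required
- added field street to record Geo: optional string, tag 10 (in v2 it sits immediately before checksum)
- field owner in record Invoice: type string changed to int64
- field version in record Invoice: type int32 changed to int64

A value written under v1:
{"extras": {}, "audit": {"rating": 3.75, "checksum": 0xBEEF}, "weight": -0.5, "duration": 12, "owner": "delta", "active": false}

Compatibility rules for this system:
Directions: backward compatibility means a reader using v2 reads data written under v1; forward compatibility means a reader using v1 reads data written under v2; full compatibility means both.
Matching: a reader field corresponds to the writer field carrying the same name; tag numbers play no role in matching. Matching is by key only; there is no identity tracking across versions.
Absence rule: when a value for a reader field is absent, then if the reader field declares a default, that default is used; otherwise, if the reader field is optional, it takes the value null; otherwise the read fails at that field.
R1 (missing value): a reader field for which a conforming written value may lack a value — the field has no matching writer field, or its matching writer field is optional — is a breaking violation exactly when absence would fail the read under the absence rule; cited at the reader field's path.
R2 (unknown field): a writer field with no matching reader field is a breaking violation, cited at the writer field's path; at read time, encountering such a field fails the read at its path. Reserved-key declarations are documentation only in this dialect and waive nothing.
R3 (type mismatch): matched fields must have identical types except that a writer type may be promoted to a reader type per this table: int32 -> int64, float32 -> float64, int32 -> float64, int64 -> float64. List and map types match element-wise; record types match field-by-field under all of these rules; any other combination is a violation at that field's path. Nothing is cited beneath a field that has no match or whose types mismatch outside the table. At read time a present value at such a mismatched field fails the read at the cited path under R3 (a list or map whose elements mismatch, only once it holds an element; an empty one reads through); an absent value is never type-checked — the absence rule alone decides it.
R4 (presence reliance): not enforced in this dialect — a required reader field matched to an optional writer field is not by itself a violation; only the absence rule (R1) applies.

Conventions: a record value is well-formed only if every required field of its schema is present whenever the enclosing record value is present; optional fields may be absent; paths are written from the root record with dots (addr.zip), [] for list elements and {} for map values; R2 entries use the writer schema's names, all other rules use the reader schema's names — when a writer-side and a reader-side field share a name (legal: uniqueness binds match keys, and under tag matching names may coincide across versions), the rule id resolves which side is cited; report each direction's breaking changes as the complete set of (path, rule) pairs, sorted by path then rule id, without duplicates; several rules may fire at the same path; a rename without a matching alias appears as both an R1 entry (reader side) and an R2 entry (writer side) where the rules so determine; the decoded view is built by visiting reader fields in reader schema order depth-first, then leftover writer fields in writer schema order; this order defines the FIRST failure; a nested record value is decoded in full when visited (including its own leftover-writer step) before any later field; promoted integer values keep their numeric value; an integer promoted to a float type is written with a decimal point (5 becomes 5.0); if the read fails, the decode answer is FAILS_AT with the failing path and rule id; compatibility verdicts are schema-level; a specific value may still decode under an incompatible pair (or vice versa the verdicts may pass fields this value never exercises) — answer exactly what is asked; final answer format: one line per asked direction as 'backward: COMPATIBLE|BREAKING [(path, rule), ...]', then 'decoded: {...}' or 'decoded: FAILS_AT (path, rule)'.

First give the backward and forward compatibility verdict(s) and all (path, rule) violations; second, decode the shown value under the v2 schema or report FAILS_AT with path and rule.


backward: BREAKING [(audit.checksum, R1), (owner, R3)]; forward: BREAKING [(audit.street, R2), (owner, R3), (version, R3)]; decoded: FAILS_AT (owner, R3)

each type pair in Invoice: writer, then reader
checking backward for Invoice: reader v2 against writer v1:
  map<string, bool> -> map<string, bool>, writer required: extras aligns to extras
  Geo -> Geo, writer required: audit aligns to audit
  float32 -> float32, writer required: weight aligns to weight
  int32 -> int64, writer optional: version aligns to version
  int64 -> int64, writer optional: duration aligns to duration
  string -> int64, writer required: owner aligns to owner
  bool -> bool, writer required: active aligns to active
  float64 -> float64, writer required: audit.rating aligns to audit.rating
  audit.street has no writer counterpart
  bytes -> bytes, writer optional: audit.checksum aligns to audit.checksum
  violation R1 at audit.checksum
  violation R3 at owner
  => backward verdict for Invoice: BREAKING, 2 violation(s)
checking forward for Invoice: reader v1 against writer v2:
  map<string, bool> -> map<string, bool>, writer required: extras aligns to extras
  Geo -> Geo, writer required: audit aligns to audit
  float32 -> float32, writer required: weight aligns to weight
  int64 -> int32, writer optional: version aligns to version
  int64 -> int64, writer optional: duration aligns to duration
  int64 -> string, writer required: owner aligns to owner
  bool -> bool, writer required: active aligns to active
  float64 -> float64, writer required: audit.rating aligns to audit.rating
  bytes -> bytes, writer required: audit.checksum aligns to audit.checksum
  audit.street (writer side), unknown to reader
  violation R2 at audit.street
  violation R3 at owner
  violation R3 at version
  => forward verdict for Invoice: BREAKING, 3 violation(s)
decoding the Invoice value with the v2 reader:
  extras := {}
  audit.rating := 3.75
  audit.street := null (missing; optional => null)
  audit.checksum := 0xBEEF
  weight := -0.5
  version := null (missing; optional => null)
  duration := 12
  read fails at owner under R3
  => FAILS_AT (owner, R3)


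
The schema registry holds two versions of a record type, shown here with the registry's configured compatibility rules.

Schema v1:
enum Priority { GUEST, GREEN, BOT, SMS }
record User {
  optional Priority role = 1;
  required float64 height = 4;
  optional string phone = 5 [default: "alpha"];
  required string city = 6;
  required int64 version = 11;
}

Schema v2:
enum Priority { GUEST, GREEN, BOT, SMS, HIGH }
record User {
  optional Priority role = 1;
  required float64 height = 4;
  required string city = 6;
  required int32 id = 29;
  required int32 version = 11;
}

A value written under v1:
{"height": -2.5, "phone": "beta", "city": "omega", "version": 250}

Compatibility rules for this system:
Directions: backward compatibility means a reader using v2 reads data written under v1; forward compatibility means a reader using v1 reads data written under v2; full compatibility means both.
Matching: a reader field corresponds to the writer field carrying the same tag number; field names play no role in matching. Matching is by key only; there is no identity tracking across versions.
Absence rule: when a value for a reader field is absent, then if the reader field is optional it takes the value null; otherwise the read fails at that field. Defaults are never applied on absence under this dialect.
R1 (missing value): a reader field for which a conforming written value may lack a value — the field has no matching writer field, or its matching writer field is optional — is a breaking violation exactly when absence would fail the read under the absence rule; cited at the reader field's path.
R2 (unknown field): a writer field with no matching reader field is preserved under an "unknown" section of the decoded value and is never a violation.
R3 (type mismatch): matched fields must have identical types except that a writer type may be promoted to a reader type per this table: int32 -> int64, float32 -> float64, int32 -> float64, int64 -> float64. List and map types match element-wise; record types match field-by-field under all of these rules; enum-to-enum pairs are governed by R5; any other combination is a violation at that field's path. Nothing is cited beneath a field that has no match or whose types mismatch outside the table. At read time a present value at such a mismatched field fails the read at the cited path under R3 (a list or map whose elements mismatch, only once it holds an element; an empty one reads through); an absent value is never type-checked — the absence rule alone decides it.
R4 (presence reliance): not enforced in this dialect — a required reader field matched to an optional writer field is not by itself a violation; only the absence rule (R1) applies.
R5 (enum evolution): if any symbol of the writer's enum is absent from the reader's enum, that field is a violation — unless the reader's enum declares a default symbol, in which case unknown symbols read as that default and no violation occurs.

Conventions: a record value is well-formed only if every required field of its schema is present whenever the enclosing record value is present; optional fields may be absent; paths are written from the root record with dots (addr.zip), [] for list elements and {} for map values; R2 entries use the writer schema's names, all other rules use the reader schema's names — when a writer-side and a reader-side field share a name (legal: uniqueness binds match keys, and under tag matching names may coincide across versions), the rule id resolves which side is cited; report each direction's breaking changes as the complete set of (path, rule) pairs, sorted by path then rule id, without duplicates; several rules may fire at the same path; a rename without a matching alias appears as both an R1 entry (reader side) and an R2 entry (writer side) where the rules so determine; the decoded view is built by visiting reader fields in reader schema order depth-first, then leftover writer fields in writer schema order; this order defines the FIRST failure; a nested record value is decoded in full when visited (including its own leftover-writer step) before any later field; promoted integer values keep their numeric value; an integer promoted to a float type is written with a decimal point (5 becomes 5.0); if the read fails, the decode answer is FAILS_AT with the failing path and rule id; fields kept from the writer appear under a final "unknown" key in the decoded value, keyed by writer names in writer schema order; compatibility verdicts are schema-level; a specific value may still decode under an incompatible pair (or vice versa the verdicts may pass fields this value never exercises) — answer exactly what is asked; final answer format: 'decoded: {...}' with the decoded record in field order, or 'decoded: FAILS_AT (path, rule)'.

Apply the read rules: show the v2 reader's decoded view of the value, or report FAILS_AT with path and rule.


the writer's type comes first in each User pair
decode (reader v2):
  role := null (absent, optional -> null)
  height := -2.5
  city := "omega"
  read fails at id under R1 (no fill)
  => FAILS_AT (id, R1)
checking off the User differences that do not matter here:
  field version in record User: type int64 changed to int32 -> matters for User compatibility verdicts, not for this value's decode
  enum Priority (field role in record User): symbol HIGH added -> matters for User compatibility verdicts, not for this value's decode
  removed field phone from record User -> fires no rule on User under this dialect and leaves the result unchanged

decoded: FAILS_AT (id, R1)


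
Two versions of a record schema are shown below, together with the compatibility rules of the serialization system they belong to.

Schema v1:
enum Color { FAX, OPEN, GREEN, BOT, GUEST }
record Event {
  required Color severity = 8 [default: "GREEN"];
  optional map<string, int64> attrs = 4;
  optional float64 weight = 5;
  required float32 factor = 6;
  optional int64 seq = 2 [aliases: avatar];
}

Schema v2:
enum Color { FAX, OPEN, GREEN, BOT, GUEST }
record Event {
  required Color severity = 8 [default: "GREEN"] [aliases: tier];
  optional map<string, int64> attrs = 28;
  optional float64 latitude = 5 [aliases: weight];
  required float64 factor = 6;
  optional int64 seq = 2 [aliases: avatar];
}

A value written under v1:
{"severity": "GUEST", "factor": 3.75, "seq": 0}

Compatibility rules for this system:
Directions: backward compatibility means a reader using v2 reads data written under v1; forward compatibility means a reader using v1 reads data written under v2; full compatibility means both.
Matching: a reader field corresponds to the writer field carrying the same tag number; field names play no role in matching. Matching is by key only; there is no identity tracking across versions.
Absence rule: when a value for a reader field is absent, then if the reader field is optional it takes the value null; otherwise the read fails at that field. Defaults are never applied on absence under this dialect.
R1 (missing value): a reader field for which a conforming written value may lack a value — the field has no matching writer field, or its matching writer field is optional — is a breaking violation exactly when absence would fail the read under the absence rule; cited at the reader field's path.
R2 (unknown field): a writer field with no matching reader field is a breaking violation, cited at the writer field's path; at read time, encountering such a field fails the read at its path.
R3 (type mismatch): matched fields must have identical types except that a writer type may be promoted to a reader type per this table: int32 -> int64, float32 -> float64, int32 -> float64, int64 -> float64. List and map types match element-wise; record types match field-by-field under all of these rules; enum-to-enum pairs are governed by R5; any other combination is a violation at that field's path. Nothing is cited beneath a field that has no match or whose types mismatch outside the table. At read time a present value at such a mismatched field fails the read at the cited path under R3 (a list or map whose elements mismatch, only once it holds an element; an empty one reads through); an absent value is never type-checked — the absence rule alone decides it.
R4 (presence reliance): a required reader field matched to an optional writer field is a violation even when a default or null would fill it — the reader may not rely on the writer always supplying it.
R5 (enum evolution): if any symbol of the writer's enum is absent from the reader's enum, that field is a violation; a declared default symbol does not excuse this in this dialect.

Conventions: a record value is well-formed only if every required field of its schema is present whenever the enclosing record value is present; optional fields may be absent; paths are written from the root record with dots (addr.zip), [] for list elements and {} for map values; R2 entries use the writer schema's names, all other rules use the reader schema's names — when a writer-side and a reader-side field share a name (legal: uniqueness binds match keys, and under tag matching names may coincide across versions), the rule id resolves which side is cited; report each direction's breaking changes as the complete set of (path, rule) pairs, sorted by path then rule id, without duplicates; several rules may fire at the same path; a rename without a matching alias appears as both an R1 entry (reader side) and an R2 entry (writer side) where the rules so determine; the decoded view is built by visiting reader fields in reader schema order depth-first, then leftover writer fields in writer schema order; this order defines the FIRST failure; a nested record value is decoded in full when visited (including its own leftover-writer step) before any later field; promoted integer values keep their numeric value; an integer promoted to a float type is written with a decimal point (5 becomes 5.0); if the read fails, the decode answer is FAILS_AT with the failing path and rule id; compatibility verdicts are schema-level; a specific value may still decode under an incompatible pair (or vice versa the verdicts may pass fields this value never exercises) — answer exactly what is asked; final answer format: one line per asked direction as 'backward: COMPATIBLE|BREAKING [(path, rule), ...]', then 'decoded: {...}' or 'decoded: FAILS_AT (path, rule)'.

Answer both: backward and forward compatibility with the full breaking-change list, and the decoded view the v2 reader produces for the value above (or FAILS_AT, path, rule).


backward: BREAKING [(attrs, R2)]; forward: BREAKING [(attrs, R2), (factor, R3)]; decoded: {"severity": "GUEST", "attrs": null, "latitude": null, "factor": 3.75, "seq": 0}

each type pair in Event: writer, then reader
checking backward for Event: reader v2 against writer v1:
  severity: Color -> Color, writer required; from severity
  attrs has no writer counterpart
  latitude: float64 -> float64, writer optional; from weight
  factor: float32 -> float64, writer required; from factor
  seq: int64 -> int64, writer optional; from seq
  writer attrs: unknown to reader
  breaking: (attrs, R2)
  backward on Event therefore BREAKING (1)
checking forward for Event: reader v1 against writer v2:
  severity: Color -> Color, writer required; from severity
  attrs has no writer counterpart
  weight: float64 -> float64, writer optional; from latitude
  factor: float64 -> float32, writer required; from factor
  seq: int64 -> int64, writer optional; from seq
  writer attrs: unknown to reader
  breaking: (attrs, R2)
  breaking: (factor, R3)
  forward on Event therefore BREAKING (2)
migrating the Event value to v2:
  severity := "GUEST"
  attrs := null (absent, optional -> null)
  latitude := null (absent, optional -> null)
  factor := 3.75 (float32 -> float64)
  seq := 0
  => decoded: {"severity": "GUEST", "attrs": null, "latitude": null, "factor": 3.75, "seq": 0}


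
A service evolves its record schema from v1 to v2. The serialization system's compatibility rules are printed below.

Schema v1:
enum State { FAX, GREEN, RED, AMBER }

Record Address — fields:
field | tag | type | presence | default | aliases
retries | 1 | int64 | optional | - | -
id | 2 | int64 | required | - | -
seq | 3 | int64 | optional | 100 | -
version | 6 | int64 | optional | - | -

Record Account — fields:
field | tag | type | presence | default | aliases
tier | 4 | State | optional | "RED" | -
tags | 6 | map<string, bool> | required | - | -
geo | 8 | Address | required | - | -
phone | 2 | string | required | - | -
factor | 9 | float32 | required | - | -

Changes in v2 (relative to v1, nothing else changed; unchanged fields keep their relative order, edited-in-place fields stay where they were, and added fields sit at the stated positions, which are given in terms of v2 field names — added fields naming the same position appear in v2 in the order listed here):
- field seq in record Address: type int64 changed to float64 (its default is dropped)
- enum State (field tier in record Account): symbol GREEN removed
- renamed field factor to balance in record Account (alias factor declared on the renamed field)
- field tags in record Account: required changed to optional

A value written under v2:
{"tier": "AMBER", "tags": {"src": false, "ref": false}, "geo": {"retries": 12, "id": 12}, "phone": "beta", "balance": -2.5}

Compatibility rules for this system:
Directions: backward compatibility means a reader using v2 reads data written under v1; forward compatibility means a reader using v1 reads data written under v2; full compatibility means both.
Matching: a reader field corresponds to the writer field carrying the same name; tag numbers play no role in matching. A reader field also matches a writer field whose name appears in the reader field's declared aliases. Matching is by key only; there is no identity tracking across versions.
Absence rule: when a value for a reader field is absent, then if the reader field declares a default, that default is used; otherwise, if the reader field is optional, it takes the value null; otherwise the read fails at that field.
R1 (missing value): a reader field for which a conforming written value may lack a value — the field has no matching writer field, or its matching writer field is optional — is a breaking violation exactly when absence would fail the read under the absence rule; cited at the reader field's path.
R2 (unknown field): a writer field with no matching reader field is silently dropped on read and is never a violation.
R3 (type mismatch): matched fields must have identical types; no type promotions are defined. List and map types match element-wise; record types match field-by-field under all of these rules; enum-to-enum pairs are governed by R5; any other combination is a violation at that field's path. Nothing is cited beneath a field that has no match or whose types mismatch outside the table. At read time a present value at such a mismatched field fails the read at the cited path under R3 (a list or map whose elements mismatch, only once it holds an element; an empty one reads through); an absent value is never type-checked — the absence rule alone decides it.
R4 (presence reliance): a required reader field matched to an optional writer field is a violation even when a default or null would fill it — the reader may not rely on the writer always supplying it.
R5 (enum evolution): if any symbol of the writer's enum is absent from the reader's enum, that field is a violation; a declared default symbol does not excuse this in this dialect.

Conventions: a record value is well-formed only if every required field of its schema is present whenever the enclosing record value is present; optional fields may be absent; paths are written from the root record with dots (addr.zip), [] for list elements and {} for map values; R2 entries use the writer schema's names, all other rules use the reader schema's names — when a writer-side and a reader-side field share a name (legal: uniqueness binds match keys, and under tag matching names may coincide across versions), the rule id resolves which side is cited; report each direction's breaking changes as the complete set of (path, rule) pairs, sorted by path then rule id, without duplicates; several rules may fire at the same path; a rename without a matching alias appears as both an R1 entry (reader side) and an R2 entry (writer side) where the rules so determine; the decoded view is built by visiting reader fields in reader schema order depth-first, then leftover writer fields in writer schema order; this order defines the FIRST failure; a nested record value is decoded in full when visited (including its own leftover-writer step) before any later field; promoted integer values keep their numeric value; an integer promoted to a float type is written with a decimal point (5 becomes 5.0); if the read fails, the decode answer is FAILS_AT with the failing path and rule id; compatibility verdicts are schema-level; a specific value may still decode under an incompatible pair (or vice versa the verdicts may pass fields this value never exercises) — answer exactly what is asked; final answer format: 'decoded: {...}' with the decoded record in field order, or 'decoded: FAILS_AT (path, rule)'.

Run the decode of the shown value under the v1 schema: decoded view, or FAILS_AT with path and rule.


in Account below, arrows point writer -> reader
migrating the Account value to v1:
  tier := "AMBER"
  tags := {"src": false, "ref": false}
  geo.retries := 12
  geo.id := 12
  geo.seq := 100 (absent -> default)
  geo.version := null (absent, optional -> null)
  phone := "beta"
  read fails at factor under R1 (no fill)
  => FAILS_AT (factor, R1)
diffs on Account not affecting the asked answer:
  field seq in record Address: type int64 changed to float64 (its default is dropped) -> schema-level compatibility only; this Account value's decode is unchanged
  enum State (field tier in record Account): symbol GREEN removed -> schema-level compatibility only; this Account value's decode is unchanged
  field tags in record Account: required changed to optional -> schema-level compatibility only; this Account value's decode is unchanged

decoded: FAILS_AT (factor, R1)


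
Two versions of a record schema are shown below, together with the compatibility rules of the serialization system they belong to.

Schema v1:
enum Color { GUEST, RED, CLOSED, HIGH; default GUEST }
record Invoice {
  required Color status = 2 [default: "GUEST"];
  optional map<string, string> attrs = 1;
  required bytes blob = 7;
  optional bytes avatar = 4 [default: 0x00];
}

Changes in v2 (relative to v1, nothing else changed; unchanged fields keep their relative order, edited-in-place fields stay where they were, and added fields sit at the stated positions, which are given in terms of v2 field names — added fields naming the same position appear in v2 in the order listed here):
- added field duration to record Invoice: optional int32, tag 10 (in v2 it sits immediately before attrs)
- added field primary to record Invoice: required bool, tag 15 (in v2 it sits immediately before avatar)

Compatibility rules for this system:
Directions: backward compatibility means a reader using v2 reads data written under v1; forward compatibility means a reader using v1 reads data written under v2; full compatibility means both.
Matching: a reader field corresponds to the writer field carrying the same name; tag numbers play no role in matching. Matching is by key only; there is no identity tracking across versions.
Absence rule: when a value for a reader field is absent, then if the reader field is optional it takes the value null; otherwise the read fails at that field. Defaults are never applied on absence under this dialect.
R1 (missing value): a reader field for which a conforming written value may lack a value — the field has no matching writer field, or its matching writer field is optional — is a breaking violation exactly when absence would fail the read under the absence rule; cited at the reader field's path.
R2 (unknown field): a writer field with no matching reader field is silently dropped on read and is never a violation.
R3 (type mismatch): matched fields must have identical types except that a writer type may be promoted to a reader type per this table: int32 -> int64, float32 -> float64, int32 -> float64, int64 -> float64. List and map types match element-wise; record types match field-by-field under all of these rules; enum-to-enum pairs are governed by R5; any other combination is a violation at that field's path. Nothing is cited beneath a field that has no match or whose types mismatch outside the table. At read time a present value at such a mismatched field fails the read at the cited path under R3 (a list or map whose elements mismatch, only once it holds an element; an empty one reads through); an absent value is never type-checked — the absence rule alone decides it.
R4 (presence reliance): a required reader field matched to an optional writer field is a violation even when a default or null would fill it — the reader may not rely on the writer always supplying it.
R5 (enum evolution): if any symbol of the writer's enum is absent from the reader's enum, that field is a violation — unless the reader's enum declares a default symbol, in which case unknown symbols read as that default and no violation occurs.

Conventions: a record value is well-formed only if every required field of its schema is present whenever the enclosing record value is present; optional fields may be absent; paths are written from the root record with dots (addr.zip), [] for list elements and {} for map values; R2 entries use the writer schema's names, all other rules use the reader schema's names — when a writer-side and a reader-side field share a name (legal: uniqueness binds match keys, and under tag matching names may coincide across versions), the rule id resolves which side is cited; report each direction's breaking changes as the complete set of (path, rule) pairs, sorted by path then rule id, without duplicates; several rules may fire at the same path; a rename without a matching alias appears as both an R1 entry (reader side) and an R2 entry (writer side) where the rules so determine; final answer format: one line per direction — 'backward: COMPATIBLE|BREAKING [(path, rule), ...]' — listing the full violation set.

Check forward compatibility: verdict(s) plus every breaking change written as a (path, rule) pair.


the writer's type comes first in each Invoice pair
forward analysis of Invoice with v1 as reader and v2 as writer:
  Color -> Color, writer required: status aligns to status
  map<string, string> -> map<string, string>, writer optional: attrs aligns to attrs
  bytes -> bytes, writer required: blob aligns to blob
  bytes -> bytes, writer optional: avatar aligns to avatar
  leftover writer field: duration
  leftover writer field: primary
  => forward verdict for Invoice: COMPATIBLE, no violations
diffs on Invoice not affecting the asked answer:
  added field duration to record Invoice: optional int32, tag 10 (in v2 it sits immediately before attrs) -> no rule fires on it in Invoice's dialect; the asked verdict holds
  added field primary to record Invoice: required bool, tag 15 (in v2 it sits immediately before avatar) -> its effect on Invoice is confined to the backward direction, not asked

forward: COMPATIBLE []
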